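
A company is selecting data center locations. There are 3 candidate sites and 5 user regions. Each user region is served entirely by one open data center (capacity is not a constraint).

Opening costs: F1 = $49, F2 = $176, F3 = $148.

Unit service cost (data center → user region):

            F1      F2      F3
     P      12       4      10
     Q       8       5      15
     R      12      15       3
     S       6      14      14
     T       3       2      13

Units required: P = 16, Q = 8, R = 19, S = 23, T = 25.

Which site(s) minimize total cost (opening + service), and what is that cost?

Open F1 and F3; minimum total cost 691.

For any fixed open set, each user region goes to its cheapest open site; total = fixed + service.
{F1, F3}: P→F3 10·16=160, Q→F1 8·8=64, R→F3 3·19=57, S→F1 6·23=138, T→F1 3·25=75. Service 494; fixed 197; total 691.
{F1, F2, F3}: P→F2 4·16=64, Q→F2 5·8=40, R→F3 3·19=57, S→F1 6·23=138, T→F2 2·25=50. Service 349; fixed 373; total 722.
{F1, F2}: service 520 + fixed 225 = 745
{F1}: service 697 + fixed 49 = 746
No other subset beats 691.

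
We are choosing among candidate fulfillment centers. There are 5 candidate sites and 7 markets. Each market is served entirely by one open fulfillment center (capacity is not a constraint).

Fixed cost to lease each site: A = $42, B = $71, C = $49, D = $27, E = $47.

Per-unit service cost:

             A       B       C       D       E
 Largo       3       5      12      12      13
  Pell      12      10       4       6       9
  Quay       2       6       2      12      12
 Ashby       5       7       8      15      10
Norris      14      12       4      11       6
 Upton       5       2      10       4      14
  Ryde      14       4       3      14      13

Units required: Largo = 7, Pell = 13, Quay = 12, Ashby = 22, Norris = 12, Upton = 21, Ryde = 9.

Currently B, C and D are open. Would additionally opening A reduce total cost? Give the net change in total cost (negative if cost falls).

Current service cost with {B, C, D}: 382.
Adding A: each market re-picks its cheapest; new service cost 324, saving 58.
Extra fixed cost: 42. Net change = 42 − 58 = -16.
(Totals: 529 → 513.)

Yes — net change −16 (cost falls by 16).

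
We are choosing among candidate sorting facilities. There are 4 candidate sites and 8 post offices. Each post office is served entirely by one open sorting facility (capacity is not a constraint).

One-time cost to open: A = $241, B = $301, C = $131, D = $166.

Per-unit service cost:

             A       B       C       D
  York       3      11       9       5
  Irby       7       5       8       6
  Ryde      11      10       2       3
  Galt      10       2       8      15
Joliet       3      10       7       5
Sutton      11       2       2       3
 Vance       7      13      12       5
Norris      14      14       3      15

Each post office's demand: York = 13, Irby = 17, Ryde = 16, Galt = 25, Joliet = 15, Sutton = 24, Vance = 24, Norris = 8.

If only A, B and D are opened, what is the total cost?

Total cost: 1255

Each post office is assigned to its cheapest site among the open ones.
{A, B, D}: York→A 3·13=39, Irby→B 5·17=85, Ryde→D 3·16=48, Galt→B 2·25=50, Joliet→A 3·15=45, Sutton→B 2·24=48, Vance→D 5·24=120, Norris→A 14·8=112. Service 547; fixed 708; total 1255.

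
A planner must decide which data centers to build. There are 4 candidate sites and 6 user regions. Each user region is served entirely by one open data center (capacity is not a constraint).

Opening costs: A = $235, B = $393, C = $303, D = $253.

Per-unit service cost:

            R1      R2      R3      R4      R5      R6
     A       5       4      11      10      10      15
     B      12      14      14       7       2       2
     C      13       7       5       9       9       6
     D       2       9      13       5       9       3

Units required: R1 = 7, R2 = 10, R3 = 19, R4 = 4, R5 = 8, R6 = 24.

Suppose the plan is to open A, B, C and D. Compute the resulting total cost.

Total cost: 1417

Each user region is assigned to its cheapest site among the open ones.
{A, B, C, D}: R1→D 2·7=14, R2→A 4·10=40, R3→C 5·19=95, R4→D 5·4=20, R5→B 2·8=16, R6→B 2·24=48. Service 233; fixed 1184; total 1417.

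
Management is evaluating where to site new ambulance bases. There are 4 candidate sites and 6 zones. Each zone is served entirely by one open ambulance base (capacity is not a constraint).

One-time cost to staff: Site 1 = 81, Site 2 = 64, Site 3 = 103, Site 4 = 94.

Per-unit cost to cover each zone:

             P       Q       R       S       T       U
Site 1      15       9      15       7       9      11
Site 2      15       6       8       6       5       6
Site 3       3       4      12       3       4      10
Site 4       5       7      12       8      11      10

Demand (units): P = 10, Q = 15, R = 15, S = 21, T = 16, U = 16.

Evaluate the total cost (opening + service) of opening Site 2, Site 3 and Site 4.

Total cost: 694

Each zone is assigned to its cheapest site among the open ones.
{Site 2, Site 3, Site 4}: P→Site 3 3·10=30, Q→Site 3 4·15=60, R→Site 2 8·15=120, S→Site 3 3·21=63, T→Site 3 4·16=64, U→Site 2 6·16=96. Service 433; fixed 261; total 694.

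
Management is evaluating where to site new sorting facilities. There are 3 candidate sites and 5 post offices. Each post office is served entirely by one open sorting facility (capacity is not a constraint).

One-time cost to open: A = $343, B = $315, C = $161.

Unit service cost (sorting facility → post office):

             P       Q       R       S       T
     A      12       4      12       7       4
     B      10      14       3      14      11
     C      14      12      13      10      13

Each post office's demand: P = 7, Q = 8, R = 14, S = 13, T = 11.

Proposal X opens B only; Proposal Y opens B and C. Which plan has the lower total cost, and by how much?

Proposal X: {B}: P→B 10·7=70, Q→B 14·8=112, R→B 3·14=42, S→B 14·13=182, T→B 11·11=121. Service 527; fixed 315; total 842.
Proposal Y: {B, C}: P→B 10·7=70, Q→C 12·8=96, R→B 3·14=42, S→C 10·13=130, T→B 11·11=121. Service 459; fixed 476; total 935.
Difference: |842 − 935| = 93.

Proposal X is cheaper by 93.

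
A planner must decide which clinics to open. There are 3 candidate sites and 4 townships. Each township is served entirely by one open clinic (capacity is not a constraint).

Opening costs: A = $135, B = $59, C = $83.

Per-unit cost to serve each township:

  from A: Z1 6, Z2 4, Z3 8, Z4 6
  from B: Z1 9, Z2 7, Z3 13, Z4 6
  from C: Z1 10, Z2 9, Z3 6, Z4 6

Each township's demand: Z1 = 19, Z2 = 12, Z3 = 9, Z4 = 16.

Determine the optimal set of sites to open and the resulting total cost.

For any fixed open set, each township goes to its cheapest open site; total = fixed + service.
{A}: Z1→A 6·19=114, Z2→A 4·12=48, Z3→A 8·9=72, Z4→A 6·16=96. Service 330; fixed 135; total 465.
{A, B}: service 330 + fixed 194 = 524
{B}: service 468 + fixed 59 = 527
{A, B, C}: service 312 + fixed 277 = 589
No other subset beats 465.

Open A only; minimum total cost 465.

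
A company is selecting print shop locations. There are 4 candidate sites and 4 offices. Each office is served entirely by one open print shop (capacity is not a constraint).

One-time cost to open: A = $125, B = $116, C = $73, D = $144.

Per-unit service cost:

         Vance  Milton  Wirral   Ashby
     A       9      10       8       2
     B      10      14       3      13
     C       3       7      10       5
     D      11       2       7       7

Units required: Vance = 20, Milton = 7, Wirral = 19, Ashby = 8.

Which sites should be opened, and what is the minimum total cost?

Open B and C; minimum total cost 395.

For any fixed open set, each office goes to its cheapest open site; total = fixed + service.
{B, C}: Vance→C 3·20=60, Milton→C 7·7=49, Wirral→B 3·19=57, Ashby→C 5·8=40. Service 206; fixed 189; total 395.
{C}: service 339 + fixed 73 = 412
{C, D}: service 247 + fixed 217 = 464
{A, B, C, D}: service 147 + fixed 458 = 605
No other subset beats 395.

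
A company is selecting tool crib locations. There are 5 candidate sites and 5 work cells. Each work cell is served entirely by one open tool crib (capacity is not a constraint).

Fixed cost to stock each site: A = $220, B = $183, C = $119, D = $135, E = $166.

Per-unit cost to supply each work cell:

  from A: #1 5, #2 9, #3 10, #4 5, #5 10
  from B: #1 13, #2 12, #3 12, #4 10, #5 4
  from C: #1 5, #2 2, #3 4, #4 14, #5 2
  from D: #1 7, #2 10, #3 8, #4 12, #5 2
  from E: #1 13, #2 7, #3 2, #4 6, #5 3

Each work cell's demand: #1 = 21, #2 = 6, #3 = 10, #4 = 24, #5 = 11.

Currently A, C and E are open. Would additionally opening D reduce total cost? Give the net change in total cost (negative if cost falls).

Current service cost with {A, C, E}: 279.
Adding D: each work cell re-picks its cheapest; new service cost 279, saving 0.
Extra fixed cost: 135. Net change = 135 − 0 = 135.
(Totals: 784 → 919.)

No — net change +135 (cost rises by 135).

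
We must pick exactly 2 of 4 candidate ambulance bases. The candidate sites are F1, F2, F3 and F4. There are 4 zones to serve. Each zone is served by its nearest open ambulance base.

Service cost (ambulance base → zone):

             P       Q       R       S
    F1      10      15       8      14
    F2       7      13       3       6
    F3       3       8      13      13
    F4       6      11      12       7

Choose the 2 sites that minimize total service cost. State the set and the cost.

With exactly 2 open, each zone uses its cheapest among the chosen.
{F2, F3}: P→F3 3, Q→F3 8, R→F2 3, S→F2 6. Service cost 20.
{F2, F4}: service cost 26
{F1, F2}: service cost 29
Among all 6 size-2 choices, {F2, F3} is lowest.

Choose F2 and F3; total service cost 20.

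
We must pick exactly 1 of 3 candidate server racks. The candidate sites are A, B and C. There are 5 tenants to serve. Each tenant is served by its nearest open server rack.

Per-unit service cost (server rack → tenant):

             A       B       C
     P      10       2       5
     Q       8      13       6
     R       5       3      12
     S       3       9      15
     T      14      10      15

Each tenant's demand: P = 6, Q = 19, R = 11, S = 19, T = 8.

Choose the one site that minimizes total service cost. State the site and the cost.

Choose A only; total service cost 436.

With exactly 1 open, each tenant uses its cheapest among the chosen.
{A}: P→A 10·6=60, Q→A 8·19=152, R→A 5·11=55, S→A 3·19=57, T→A 14·8=112. Service cost 436.
{B}: service cost 543
{C}: service cost 681
Among all 3 size-1 choices, {A} is lowest.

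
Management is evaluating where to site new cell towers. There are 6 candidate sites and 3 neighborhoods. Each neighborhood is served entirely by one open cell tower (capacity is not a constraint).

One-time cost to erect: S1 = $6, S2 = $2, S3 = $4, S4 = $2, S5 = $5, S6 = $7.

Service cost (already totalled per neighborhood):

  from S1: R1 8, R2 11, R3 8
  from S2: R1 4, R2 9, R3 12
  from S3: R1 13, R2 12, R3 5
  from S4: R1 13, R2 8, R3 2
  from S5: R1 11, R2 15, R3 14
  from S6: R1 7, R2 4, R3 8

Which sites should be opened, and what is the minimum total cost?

For any fixed open set, each neighborhood goes to its cheapest open site; total = fixed + service.
{S2, S4}: R1→S2 4, R2→S4 8, R3→S4 2. Service 14; fixed 4; total 18.
{S2, S4, S6}: service 10 + fixed 11 = 21
{S2, S3, S4}: service 14 + fixed 8 = 22
{S1, S2, S3, S4, S5, S6}: R1→S2 4, R2→S6 4, R3→S4 2. Service 10; fixed 26; total 36.
No other subset beats 18.

Open S2 and S4; minimum total cost 18.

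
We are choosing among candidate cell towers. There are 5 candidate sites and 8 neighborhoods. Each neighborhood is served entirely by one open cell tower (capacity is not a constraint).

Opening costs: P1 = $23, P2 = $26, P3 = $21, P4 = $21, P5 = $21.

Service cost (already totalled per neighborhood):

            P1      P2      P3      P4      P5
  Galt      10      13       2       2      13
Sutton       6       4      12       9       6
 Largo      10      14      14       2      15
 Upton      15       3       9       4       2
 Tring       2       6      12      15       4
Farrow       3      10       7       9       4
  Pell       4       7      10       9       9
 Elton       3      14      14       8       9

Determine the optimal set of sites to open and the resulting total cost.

Open P1 and P4; minimum total cost 70.

For any fixed open set, each neighborhood goes to its cheapest open site; total = fixed + service.
{P1, P4}: Galt→P4 2, Sutton→P1 6, Largo→P4 2, Upton→P4 4, Tring→P1 2, Farrow→P1 3, Pell→P1 4, Elton→P1 3. Service 26; fixed 44; total 70.
{P1}: service 53 + fixed 23 = 76
{P4}: service 58 + fixed 21 = 79
{P1, P2, P3, P4, P5}: Galt→P3 2, Sutton→P2 4, Largo→P4 2, Upton→P5 2, Tring→P1 2, Farrow→P1 3, Pell→P1 4, Elton→P1 3. Service 22; fixed 112; total 134.
No other subset beats 70.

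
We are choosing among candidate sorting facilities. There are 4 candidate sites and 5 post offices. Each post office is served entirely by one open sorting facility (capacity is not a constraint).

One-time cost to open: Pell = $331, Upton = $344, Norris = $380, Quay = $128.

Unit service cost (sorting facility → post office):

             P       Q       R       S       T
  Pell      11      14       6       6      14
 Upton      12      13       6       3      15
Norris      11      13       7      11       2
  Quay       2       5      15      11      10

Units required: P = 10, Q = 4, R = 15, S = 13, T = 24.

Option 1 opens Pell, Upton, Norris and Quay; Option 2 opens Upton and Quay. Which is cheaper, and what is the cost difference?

Option 1: {Pell, Upton, Norris, Quay}: P→Quay 2·10=20, Q→Quay 5·4=20, R→Pell 6·15=90, S→Upton 3·13=39, T→Norris 2·24=48. Service 217; fixed 1183; total 1400.
Option 2: {Upton, Quay}: P→Quay 2·10=20, Q→Quay 5·4=20, R→Upton 6·15=90, S→Upton 3·13=39, T→Quay 10·24=240. Service 409; fixed 472; total 881.
Difference: |1400 − 881| = 519.

Option 2 is cheaper by 519.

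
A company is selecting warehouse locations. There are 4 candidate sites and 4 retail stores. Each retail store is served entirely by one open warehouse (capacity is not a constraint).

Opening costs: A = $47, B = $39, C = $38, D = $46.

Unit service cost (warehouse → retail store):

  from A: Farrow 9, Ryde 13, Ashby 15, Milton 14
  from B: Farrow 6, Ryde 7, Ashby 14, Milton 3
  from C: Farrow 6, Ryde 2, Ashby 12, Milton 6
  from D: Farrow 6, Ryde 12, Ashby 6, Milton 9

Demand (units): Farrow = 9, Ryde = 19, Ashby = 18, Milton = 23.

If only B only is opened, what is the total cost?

Each retail store is assigned to its cheapest site among the open ones.
{B}: Farrow→B 6·9=54, Ryde→B 7·19=133, Ashby→B 14·18=252, Milton→B 3·23=69. Service 508; fixed 39; total 547.

Total cost: 547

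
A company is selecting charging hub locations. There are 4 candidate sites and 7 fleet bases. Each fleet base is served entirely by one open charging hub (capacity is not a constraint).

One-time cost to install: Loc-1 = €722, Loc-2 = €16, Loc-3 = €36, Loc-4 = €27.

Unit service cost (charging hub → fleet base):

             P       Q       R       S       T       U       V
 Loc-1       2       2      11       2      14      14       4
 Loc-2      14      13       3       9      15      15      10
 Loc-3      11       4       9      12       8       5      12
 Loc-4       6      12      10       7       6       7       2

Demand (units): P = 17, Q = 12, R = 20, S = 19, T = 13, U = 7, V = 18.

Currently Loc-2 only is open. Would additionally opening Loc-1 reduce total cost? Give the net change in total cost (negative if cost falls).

No — net change +125 (cost rises by 125).

Current service cost with {Loc-2}: 1105.
Adding Loc-1: each fleet base re-picks its cheapest; new service cost 508, saving 597.
Extra fixed cost: 722. Net change = 722 − 597 = 125.
(Totals: 1121 → 1246.)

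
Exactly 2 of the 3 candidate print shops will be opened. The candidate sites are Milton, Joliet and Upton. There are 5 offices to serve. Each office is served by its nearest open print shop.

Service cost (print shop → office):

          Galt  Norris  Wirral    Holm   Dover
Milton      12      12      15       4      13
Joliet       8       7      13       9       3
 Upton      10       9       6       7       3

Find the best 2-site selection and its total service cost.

Choose Joliet and Upton; total service cost 31.

With exactly 2 open, each office uses its cheapest among the chosen.
{Joliet, Upton}: Galt→Joliet 8, Norris→Joliet 7, Wirral→Upton 6, Holm→Upton 7, Dover→Joliet 3. Service cost 31.
{Milton, Upton}: service cost 32
{Milton, Joliet}: service cost 35
Among all 3 size-2 choices, {Joliet, Upton} is lowest.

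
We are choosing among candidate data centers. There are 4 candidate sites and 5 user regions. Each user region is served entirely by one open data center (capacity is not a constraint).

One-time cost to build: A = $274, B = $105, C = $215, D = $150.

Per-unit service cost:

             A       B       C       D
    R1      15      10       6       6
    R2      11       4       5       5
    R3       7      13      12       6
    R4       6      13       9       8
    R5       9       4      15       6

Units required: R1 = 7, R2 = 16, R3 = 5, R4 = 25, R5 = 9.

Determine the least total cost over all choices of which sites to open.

Minimum total cost: 556

For any fixed open set, each user region goes to its cheapest open site; total = fixed + service.
{D}: R1→D 6·7=42, R2→D 5·16=80, R3→D 6·5=30, R4→D 8·25=200, R5→D 6·9=54. Service 406; fixed 150; total 556.
{B, D}: R1→D 6·7=42, R2→B 4·16=64, R3→D 6·5=30, R4→D 8·25=200, R5→B 4·9=36. Service 372; fixed 255; total 627.
{B}: service 560 + fixed 105 = 665
{A, B, C, D}: service 322 + fixed 744 = 1066
(All 15 nonempty subsets were checked; D only is lowest.)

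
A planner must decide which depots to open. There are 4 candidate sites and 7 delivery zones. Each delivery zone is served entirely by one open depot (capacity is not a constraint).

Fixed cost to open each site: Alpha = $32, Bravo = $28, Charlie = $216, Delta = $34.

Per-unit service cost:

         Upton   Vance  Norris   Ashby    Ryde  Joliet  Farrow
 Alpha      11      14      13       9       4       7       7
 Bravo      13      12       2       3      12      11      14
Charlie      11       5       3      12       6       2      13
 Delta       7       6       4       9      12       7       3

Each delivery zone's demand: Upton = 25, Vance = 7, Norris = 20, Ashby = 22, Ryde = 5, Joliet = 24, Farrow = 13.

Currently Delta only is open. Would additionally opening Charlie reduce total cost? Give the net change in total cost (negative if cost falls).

No — net change +39 (cost rises by 39).

Current service cost with {Delta}: 762.
Adding Charlie: each delivery zone re-picks its cheapest; new service cost 585, saving 177.
Extra fixed cost: 216. Net change = 216 − 177 = 39.
(Totals: 796 → 835.)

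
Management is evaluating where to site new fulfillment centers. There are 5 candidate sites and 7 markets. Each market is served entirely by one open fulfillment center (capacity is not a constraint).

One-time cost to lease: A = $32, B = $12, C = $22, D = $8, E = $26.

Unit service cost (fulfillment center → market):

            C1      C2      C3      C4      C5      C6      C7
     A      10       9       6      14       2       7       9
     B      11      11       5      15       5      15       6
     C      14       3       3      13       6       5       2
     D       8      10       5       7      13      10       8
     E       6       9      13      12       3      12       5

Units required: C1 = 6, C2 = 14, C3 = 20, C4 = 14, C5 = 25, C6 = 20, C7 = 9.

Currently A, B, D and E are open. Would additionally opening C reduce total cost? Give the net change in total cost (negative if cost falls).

Current service cost with {A, B, D, E}: 595.
Adding C: each market re-picks its cheapest; new service cost 404, saving 191.
Extra fixed cost: 22. Net change = 22 − 191 = -169.
(Totals: 673 → 504.)

Yes — net change −169 (cost falls by 169).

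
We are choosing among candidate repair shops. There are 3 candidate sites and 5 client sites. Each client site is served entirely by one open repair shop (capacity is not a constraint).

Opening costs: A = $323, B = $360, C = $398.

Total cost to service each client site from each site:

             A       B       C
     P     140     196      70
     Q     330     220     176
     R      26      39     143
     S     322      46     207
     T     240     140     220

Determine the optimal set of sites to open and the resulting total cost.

Open B only; minimum total cost 1001.

For any fixed open set, each client site goes to its cheapest open site; total = fixed + service.
{B}: P→B 196, Q→B 220, R→B 39, S→B 46, T→B 140. Service 641; fixed 360; total 1001.
{C}: service 816 + fixed 398 = 1214
{B, C}: service 471 + fixed 758 = 1229
{A, B, C}: service 458 + fixed 1081 = 1539
No other subset beats 1001.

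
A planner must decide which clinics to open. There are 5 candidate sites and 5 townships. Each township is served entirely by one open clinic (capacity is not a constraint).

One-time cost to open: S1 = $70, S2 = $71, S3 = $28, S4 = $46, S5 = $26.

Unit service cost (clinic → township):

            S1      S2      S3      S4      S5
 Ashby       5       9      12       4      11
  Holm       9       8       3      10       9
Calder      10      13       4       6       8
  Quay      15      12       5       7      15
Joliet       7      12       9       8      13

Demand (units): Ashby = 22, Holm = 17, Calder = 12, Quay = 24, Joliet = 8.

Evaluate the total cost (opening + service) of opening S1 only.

Each township is assigned to its cheapest site among the open ones.
{S1}: Ashby→S1 5·22=110, Holm→S1 9·17=153, Calder→S1 10·12=120, Quay→S1 15·24=360, Joliet→S1 7·8=56. Service 799; fixed 70; total 869.

Total cost: 869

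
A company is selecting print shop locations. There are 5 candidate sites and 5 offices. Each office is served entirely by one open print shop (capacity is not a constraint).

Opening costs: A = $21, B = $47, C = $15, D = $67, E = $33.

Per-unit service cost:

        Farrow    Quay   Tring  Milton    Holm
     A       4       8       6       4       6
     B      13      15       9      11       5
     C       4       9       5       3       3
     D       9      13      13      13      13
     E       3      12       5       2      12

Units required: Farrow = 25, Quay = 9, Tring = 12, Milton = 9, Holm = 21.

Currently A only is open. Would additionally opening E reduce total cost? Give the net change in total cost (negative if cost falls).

Current service cost with {A}: 406.
Adding E: each office re-picks its cheapest; new service cost 351, saving 55.
Extra fixed cost: 33. Net change = 33 − 55 = -22.
(Totals: 427 → 405.)

Yes — net change −22 (cost falls by 22).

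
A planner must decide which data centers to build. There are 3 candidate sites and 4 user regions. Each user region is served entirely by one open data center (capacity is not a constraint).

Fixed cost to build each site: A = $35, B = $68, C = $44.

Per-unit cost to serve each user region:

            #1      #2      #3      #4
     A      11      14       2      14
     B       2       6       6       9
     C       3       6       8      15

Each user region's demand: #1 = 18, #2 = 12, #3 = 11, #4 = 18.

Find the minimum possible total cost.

Minimum total cost: 395

For any fixed open set, each user region goes to its cheapest open site; total = fixed + service.
{A, B}: #1→B 2·18=36, #2→B 6·12=72, #3→A 2·11=22, #4→B 9·18=162. Service 292; fixed 103; total 395.
{B}: #1→B 2·18=36, #2→B 6·12=72, #3→B 6·11=66, #4→B 9·18=162. Service 336; fixed 68; total 404.
{A, B, C}: service 292 + fixed 147 = 439
{A}: #1→A 11·18=198, #2→A 14·12=168, #3→A 2·11=22, #4→A 14·18=252. Service 640; fixed 35; total 675.
No other subset beats 395.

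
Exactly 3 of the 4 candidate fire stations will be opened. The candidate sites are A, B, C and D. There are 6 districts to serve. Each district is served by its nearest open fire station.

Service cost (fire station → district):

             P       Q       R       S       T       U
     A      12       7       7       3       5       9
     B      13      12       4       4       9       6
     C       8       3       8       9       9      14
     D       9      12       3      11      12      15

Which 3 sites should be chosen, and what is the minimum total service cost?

Choose A, B and C; total service cost 29.

With exactly 3 open, each district uses its cheapest among the chosen.
{A, B, C}: P→C 8, Q→C 3, R→B 4, S→A 3, T→A 5, U→B 6. Service cost 29.
{A, C, D}: service cost 31
{A, B, D}: service cost 33
Among all 4 size-3 choices, {A, B, C} is lowest.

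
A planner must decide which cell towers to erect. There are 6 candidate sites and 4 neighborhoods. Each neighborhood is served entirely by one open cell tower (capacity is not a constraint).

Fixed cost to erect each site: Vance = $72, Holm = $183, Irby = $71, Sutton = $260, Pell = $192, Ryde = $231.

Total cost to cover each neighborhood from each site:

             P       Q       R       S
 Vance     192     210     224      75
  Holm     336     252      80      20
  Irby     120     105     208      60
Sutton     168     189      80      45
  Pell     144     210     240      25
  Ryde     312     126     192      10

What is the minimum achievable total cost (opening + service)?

For any fixed open set, each neighborhood goes to its cheapest open site; total = fixed + service.
{Irby}: P→Irby 120, Q→Irby 105, R→Irby 208, S→Irby 60. Service 493; fixed 71; total 564.
{Holm, Irby}: P→Irby 120, Q→Irby 105, R→Holm 80, S→Holm 20. Service 325; fixed 254; total 579.
{Vance, Irby}: service 493 + fixed 143 = 636
{Vance, Holm, Irby, Sutton, Pell, Ryde}: service 315 + fixed 1009 = 1324
No other subset beats 564.

Minimum total cost: 564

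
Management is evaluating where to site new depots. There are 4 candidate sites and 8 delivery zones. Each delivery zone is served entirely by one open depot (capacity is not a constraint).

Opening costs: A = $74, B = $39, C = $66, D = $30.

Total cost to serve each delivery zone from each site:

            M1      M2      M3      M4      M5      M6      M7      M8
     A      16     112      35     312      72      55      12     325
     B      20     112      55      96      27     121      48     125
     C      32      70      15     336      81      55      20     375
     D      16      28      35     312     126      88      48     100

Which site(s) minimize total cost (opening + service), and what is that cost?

Open B, C and D; minimum total cost 492.

For any fixed open set, each delivery zone goes to its cheapest open site; total = fixed + service.
{B, C, D}: M1→D 16, M2→D 28, M3→C 15, M4→B 96, M5→B 27, M6→C 55, M7→C 20, M8→D 100. Service 357; fixed 135; total 492.
{B, D}: service 438 + fixed 69 = 507
{A, B, D}: M1→A 16, M2→D 28, M3→A 35, M4→B 96, M5→B 27, M6→A 55, M7→A 12, M8→D 100. Service 369; fixed 143; total 512.
{A, B, C, D}: M1→A 16, M2→D 28, M3→C 15, M4→B 96, M5→B 27, M6→A 55, M7→A 12, M8→D 100. Service 349; fixed 209; total 558.
No other subset beats 492.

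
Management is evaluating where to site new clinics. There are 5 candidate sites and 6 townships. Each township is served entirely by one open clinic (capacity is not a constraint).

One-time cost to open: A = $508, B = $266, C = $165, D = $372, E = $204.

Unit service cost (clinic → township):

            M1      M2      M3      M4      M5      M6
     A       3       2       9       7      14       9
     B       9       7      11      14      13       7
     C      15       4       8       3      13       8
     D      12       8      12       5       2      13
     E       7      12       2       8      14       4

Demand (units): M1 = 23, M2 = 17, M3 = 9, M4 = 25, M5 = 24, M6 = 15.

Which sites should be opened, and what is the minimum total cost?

Open C and E; minimum total cost 1063.

For any fixed open set, each township goes to its cheapest open site; total = fixed + service.
{C, E}: M1→E 7·23=161, M2→C 4·17=68, M3→E 2·9=18, M4→C 3·25=75, M5→C 13·24=312, M6→E 4·15=60. Service 694; fixed 369; total 1063.
{D, E}: service 548 + fixed 576 = 1124
{C}: M1→C 15·23=345, M2→C 4·17=68, M3→C 8·9=72, M4→C 3·25=75, M5→C 13·24=312, M6→C 8·15=120. Service 992; fixed 165; total 1157.
{A, B, C, D, E}: M1→A 3·23=69, M2→A 2·17=34, M3→E 2·9=18, M4→C 3·25=75, M5→D 2·24=48, M6→E 4·15=60. Service 304; fixed 1515; total 1819.
No other subset beats 1063.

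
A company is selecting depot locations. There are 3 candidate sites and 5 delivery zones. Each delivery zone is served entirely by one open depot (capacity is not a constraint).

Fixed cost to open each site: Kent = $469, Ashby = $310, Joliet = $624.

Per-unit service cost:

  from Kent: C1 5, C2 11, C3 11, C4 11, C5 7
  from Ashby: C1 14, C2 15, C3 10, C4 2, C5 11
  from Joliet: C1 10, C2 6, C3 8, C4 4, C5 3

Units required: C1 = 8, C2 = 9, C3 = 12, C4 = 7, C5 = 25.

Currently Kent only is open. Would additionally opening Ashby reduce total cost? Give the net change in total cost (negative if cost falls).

Current service cost with {Kent}: 523.
Adding Ashby: each delivery zone re-picks its cheapest; new service cost 448, saving 75.
Extra fixed cost: 310. Net change = 310 − 75 = 235.
(Totals: 992 → 1227.)

No — net change +235 (cost rises by 235).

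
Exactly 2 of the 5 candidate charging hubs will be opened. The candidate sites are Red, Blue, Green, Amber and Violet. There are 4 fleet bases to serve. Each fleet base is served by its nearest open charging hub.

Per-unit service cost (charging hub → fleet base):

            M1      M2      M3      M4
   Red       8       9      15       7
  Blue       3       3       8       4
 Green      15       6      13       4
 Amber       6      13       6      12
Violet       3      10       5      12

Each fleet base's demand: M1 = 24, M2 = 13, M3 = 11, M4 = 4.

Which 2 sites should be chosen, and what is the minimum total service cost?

With exactly 2 open, each fleet base uses its cheapest among the chosen.
{Blue, Violet}: M1→Blue 3·24=72, M2→Blue 3·13=39, M3→Violet 5·11=55, M4→Blue 4·4=16. Service cost 182.
{Blue, Amber}: service cost 193
{Red, Blue}: service cost 215
Among all 10 size-2 choices, {Blue, Violet} is lowest.

Choose Blue and Violet; total service cost 182.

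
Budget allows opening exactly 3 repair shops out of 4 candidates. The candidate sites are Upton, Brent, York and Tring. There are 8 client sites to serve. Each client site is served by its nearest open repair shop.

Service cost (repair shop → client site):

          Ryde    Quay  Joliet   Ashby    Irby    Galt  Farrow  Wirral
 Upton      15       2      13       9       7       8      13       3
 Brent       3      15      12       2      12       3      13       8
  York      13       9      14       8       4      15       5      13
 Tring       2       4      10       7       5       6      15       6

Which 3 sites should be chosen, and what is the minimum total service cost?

Choose Upton, Brent and York; total service cost 34.

With exactly 3 open, each client site uses its cheapest among the chosen.
{Upton, Brent, York}: Ryde→Brent 3, Quay→Upton 2, Joliet→Brent 12, Ashby→Brent 2, Irby→York 4, Galt→Brent 3, Farrow→York 5, Wirral→Upton 3. Service cost 34.
{Brent, York, Tring}: service cost 36
{Upton, York, Tring}: service cost 39
Among all 4 size-3 choices, {Upton, Brent, York} is lowest.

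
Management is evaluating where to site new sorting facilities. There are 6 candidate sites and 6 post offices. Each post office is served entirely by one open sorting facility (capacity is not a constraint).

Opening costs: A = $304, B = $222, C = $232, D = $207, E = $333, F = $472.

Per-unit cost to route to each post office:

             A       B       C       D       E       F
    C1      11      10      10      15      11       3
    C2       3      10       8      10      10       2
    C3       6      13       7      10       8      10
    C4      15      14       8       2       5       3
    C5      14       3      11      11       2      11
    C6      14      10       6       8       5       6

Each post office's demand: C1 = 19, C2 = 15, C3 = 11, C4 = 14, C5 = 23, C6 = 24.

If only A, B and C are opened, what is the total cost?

Total cost: 1384

Each post office is assigned to its cheapest site among the open ones.
{A, B, C}: C1→B 10·19=190, C2→A 3·15=45, C3→A 6·11=66, C4→C 8·14=112, C5→B 3·23=69, C6→C 6·24=144. Service 626; fixed 758; total 1384.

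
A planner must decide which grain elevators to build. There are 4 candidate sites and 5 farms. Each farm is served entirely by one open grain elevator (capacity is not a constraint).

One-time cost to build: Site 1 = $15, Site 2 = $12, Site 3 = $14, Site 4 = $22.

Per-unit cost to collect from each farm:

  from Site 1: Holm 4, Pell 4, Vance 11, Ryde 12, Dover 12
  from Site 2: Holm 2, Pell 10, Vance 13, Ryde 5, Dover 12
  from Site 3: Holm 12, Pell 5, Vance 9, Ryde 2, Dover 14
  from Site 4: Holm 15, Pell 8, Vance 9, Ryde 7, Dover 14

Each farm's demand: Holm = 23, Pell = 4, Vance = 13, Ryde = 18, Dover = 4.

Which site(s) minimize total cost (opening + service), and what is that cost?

For any fixed open set, each farm goes to its cheapest open site; total = fixed + service.
{Site 2, Site 3}: Holm→Site 2 2·23=46, Pell→Site 3 5·4=20, Vance→Site 3 9·13=117, Ryde→Site 3 2·18=36, Dover→Site 2 12·4=48. Service 267; fixed 26; total 293.
{Site 1, Site 2, Site 3}: service 263 + fixed 41 = 304
{Site 2, Site 3, Site 4}: Holm→Site 2 2·23=46, Pell→Site 3 5·4=20, Vance→Site 3 9·13=117, Ryde→Site 3 2·18=36, Dover→Site 2 12·4=48. Service 267; fixed 48; total 315.
{Site 1, Site 2, Site 3, Site 4}: Holm→Site 2 2·23=46, Pell→Site 1 4·4=16, Vance→Site 3 9·13=117, Ryde→Site 3 2·18=36, Dover→Site 1 12·4=48. Service 263; fixed 63; total 326.
No other subset beats 293.

Open Site 2 and Site 3; minimum total cost 293.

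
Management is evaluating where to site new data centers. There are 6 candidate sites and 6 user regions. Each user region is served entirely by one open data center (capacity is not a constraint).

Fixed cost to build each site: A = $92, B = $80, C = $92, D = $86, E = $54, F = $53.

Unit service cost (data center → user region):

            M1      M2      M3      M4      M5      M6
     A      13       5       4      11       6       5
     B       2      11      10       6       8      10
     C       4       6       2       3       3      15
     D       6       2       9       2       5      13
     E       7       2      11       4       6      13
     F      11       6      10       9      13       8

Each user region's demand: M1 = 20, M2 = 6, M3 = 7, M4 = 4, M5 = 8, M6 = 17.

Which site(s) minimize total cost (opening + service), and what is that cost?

Open A and B; minimum total cost 427.

For any fixed open set, each user region goes to its cheapest open site; total = fixed + service.
{A, B}: M1→B 2·20=40, M2→A 5·6=30, M3→A 4·7=28, M4→B 6·4=24, M5→A 6·8=48, M6→A 5·17=85. Service 255; fixed 172; total 427.
{A, C}: service 245 + fixed 184 = 429
{C, F}: service 302 + fixed 145 = 447
{A, B, C, D, E, F}: service 183 + fixed 457 = 640
No other subset beats 427.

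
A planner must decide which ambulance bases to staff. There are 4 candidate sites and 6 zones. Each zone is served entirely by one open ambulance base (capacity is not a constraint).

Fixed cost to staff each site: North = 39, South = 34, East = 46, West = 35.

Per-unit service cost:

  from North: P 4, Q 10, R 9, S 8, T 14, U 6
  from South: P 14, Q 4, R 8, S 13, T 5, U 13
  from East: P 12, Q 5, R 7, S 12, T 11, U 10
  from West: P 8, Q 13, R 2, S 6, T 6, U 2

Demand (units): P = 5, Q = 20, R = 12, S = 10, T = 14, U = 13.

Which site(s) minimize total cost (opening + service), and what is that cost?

For any fixed open set, each zone goes to its cheapest open site; total = fixed + service.
{South, West}: P→West 8·5=40, Q→South 4·20=80, R→West 2·12=24, S→West 6·10=60, T→South 5·14=70, U→West 2·13=26. Service 300; fixed 69; total 369.
{North, South, West}: service 280 + fixed 108 = 388
{South, East, West}: service 300 + fixed 115 = 415
{North, South, East, West}: service 280 + fixed 154 = 434
No other subset beats 369.

Open South and West; minimum total cost 369.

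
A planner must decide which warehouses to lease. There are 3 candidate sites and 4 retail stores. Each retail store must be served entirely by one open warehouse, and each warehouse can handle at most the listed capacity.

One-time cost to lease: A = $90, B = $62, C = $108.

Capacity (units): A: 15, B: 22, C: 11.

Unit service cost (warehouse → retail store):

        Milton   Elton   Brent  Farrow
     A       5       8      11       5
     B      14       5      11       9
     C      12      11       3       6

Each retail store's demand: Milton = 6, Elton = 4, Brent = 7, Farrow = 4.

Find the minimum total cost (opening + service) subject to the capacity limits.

Open {B}: Milton→B 14·6=84, Elton→B 5·4=20, Brent→B 11·7=77, Farrow→B 9·4=36.
Loads: B carries 21/22. Service 217; fixed 62; total 279.
Next best feasible plan costs 299.

Minimum total cost: 279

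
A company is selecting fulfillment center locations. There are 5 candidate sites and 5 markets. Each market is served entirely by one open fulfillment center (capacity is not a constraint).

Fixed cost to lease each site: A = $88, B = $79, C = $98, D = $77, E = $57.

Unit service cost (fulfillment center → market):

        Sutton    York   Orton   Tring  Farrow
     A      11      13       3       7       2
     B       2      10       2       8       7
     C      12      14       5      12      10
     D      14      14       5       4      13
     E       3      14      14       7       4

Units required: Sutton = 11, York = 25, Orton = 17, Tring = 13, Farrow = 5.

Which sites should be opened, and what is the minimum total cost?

For any fixed open set, each market goes to its cheapest open site; total = fixed + service.
{B}: Sutton→B 2·11=22, York→B 10·25=250, Orton→B 2·17=34, Tring→B 8·13=104, Farrow→B 7·5=35. Service 445; fixed 79; total 524.
{B, D}: Sutton→B 2·11=22, York→B 10·25=250, Orton→B 2·17=34, Tring→D 4·13=52, Farrow→B 7·5=35. Service 393; fixed 156; total 549.
{B, E}: service 417 + fixed 136 = 553
{A, B, C, D, E}: service 368 + fixed 399 = 767
No other subset beats 524.

Open B only; minimum total cost 524.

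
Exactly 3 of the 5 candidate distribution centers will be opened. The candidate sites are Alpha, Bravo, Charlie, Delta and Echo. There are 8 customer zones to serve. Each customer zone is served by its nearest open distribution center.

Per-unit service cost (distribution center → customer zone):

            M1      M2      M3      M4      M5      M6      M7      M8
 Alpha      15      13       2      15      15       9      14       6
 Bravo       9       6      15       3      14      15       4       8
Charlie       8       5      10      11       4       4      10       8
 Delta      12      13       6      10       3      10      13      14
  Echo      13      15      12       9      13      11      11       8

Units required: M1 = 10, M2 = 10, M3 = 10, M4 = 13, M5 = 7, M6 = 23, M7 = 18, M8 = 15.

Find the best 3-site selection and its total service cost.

Choose Alpha, Bravo and Charlie; total service cost 471.

With exactly 3 open, each customer zone uses its cheapest among the chosen.
{Alpha, Bravo, Charlie}: M1→Charlie 8·10=80, M2→Charlie 5·10=50, M3→Alpha 2·10=20, M4→Bravo 3·13=39, M5→Charlie 4·7=28, M6→Charlie 4·23=92, M7→Bravo 4·18=72, M8→Alpha 6·15=90. Service cost 471.
{Bravo, Charlie, Delta}: service cost 534
{Bravo, Charlie, Echo}: service cost 581
Among all 10 size-3 choices, {Alpha, Bravo, Charlie} is lowest.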